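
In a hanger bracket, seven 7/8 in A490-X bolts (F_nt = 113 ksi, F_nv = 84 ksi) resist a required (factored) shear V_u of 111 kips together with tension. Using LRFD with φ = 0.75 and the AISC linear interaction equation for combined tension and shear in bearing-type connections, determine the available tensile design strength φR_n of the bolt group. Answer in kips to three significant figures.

314 kips

A_b = π·0.875²/4 = 0.6013 in²; f_rv = 111 / (7 × 0.6013) = 26.37 ksi.
F'_nt = 1.3 F_nt − (F_nt / φF_nv) f_rv = 1.3·113 − (113/(0.75·84))·26.37 = 99.6 ksi, capped at F_nt → F'_nt = 99.6 ksi.
R_n = F'_nt · A_b · n = 99.6 × 0.6013 × 7 = 419.2 kips.
Design strength φR_n = 0.75 × 419.2 = 314 kips.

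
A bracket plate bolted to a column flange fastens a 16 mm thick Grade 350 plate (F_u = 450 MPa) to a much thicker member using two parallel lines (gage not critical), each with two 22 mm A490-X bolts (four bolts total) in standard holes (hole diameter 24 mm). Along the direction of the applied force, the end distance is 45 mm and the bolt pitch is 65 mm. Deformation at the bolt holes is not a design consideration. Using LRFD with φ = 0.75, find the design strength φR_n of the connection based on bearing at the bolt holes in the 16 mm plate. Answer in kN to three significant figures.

Per bolt r_n = 1.5 l_c t F_u ≤ 3.0 d t F_u; upper limit = 3.0 × 22 × 16 × 450 / 1000 = 475.2 kN.
Edge bolt: l_c = 45 − 24/2 = 33 mm → 1.5 × 33 × 16 × 450 / 1000 = 356.4 → r_n = 356.4 kN.
Interior bolts: l_c = 65 − 24 = 41 mm → 1.5 × 41 × 16 × 450 / 1000 = 442.8 → r_n = 442.8 kN.
R_n = 2 × 356.4 + 2 × 442.8 = 1598 kN.
Design strength φR_n = 0.75 × 1598 = 1200 kN.

1200 kN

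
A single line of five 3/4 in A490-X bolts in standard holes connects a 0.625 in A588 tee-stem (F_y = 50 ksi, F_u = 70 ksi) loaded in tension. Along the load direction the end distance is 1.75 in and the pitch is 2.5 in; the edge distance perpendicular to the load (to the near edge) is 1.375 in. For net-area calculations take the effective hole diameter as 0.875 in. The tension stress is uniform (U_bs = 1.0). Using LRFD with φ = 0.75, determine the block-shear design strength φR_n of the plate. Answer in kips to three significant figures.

185 kips

Shear plane L_v = 1.75 + 4·2.5 = 11.75 in; A_gv = 11.75 × 0.625 = 7.344 in².
A_nv = (11.75 − 4.5·0.875) × 0.625 = 4.883 in².
A_nt = (1.375 − 0.5·0.875) × 0.625 = 0.5859 in².
0.6 F_u A_nv = 205.1 kips; 0.6 F_y A_gv = 220.3 kips → shear rupture governs the shear term.
R_n = 205.1 + 1.0 × 70 × 0.5859 = 246.1 kips.
Design strength φR_n = 0.75 × 246.1 = 185 kips.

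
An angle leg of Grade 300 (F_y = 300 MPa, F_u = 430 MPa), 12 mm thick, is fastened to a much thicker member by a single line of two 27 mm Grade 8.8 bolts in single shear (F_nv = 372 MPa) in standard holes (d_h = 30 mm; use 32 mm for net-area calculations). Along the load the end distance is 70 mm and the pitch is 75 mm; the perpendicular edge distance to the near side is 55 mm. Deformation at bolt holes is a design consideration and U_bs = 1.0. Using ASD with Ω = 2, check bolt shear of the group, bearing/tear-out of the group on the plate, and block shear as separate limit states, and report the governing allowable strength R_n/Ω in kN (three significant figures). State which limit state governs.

213 kN (bolt shear governs)

Bolt shear: A_b = π·27²/4 = 572.6 mm²; R_n = 372 × 572.6 × 2 × 1 / 1000 = 426 kN → 426 / 2 = 213 kN.
Bearing: edge l_c = 55, r_n = 334.4 kN; interior l_c = 45, r_n = 278.6 kN; R_n = 334.4 + 1·278.6 = 613 kN → 307 kN.
Block shear: A_gv = 1740, A_nv = 1164, A_nt = 468 mm²; R_n = min(0.6F_uA_nv, 0.6F_yA_gv) + U_bs·F_u·A_nt = 501.6 kN → 251 kN.
Bolt shear governs: 213 kN.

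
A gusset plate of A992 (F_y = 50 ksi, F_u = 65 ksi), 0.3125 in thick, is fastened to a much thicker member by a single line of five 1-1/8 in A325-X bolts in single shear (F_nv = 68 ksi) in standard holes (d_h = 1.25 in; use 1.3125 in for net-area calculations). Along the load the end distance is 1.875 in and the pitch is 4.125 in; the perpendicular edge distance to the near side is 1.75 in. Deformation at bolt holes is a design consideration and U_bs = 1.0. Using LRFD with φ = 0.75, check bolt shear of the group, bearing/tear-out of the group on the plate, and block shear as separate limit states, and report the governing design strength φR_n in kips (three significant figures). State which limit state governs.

131 kips (block shear governs)

Bolt shear: A_b = π·1.125²/4 = 0.994 in²; R_n = 68 × 0.994 × 5 × 1 = 338 kips → 0.75 × 338 = 253 kips.
Bearing: edge l_c = 1.25, r_n = 30.47 kips; interior l_c = 2.875, r_n = 54.84 kips; R_n = 30.47 + 4·54.84 = 249.8 kips → 187 kips.
Block shear: A_gv = 5.742, A_nv = 3.896, A_nt = 0.3418 in²; R_n = min(0.6F_uA_nv, 0.6F_yA_gv) + U_bs·F_u·A_nt = 174.2 kips → 131 kips.
Block shear governs: 131 kips.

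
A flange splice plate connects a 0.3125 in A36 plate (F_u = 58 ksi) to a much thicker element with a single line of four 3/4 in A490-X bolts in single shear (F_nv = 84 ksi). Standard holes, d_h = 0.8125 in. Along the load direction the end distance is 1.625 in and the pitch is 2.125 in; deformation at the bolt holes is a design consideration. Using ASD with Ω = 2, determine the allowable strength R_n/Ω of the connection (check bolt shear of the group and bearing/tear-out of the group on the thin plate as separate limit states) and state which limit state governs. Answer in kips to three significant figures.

56.1 kips (bearing governs)

Bolt shear: A_b = π·0.75²/4 = 0.4418 in²; R_n = 84 × 0.4418 × 4 × 1 = 148.4 kips → 148.4 / 2 = 74.2 kips.
Bearing (1.2 l_c t F_u ≤ 2.4 d t F_u): upper limit = 2.4·0.75·0.3125·58 = 32.62 kips.
  Edge l_c = 1.625 − 0.8125/2 = 1.219 → r_n = 26.51 kips; interior l_c = 2.125 − 0.8125 = 1.312 → r_n = 28.55 kips.
  R_n,bearing = 1·26.51 + 3·28.55 = 112.1 kips → 112.1 / 2 = 56.1 kips.
Bearing governs: 56.1 kips.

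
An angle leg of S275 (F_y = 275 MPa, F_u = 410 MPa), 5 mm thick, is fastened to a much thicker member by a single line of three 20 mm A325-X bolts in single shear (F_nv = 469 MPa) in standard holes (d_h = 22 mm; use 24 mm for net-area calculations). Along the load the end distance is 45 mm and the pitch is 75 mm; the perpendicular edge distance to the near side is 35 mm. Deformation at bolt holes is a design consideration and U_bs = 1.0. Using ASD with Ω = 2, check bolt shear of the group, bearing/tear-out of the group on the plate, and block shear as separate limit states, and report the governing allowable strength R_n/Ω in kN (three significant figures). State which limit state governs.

104 kN (block shear governs)

Bolt shear: A_b = π·20²/4 = 314.2 mm²; R_n = 469 × 314.2 × 3 × 1 / 1000 = 442 kN → 442 / 2 = 221 kN.
Bearing: edge l_c = 34, r_n = 83.64 kN; interior l_c = 53, r_n = 98.4 kN; R_n = 83.64 + 2·98.4 = 280.4 kN → 140 kN.
Block shear: A_gv = 975, A_nv = 675, A_nt = 115 mm²; R_n = min(0.6F_uA_nv, 0.6F_yA_gv) + U_bs·F_u·A_nt = 208 kN → 104 kN.
Block shear governs: 104 kN.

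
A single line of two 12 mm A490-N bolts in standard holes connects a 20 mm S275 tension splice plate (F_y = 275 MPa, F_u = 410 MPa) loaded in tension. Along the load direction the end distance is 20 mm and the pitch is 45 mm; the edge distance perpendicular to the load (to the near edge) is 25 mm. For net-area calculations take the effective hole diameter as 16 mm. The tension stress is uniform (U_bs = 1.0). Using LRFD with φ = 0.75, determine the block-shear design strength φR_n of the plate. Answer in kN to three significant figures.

Shear plane L_v = 20 + 1·45 = 65 mm; A_gv = 65 × 20 = 1300 mm².
A_nv = (65 − 1.5·16) × 20 = 820 mm².
A_nt = (25 − 0.5·16) × 20 = 340 mm².
0.6 F_u A_nv = 201.7 kN; 0.6 F_y A_gv = 214.5 kN → shear rupture governs the shear term.
R_n = 201.7 + 1.0 × 410 × 340 / 1000 = 341.1 kN.
Design strength φR_n = 0.75 × 341.1 = 256 kN.

256 kN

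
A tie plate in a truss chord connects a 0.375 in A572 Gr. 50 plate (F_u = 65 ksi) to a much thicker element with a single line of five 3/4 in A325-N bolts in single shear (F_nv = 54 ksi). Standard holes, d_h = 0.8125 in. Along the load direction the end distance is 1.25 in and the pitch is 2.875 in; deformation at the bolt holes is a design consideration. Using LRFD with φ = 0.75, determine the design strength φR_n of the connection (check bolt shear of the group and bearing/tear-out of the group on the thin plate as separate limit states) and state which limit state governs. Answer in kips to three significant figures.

89.5 kips (bolt shear governs)

Bolt shear: A_b = π·0.75²/4 = 0.4418 in²; R_n = 54 × 0.4418 × 5 × 1 = 119.3 kips → 0.75 × 119.3 = 89.5 kips.
Bearing (1.2 l_c t F_u ≤ 2.4 d t F_u): upper limit = 2.4·0.75·0.375·65 = 43.87 kips.
  Edge l_c = 1.25 − 0.8125/2 = 0.8438 → r_n = 24.68 kips; interior l_c = 2.875 − 0.8125 = 2.062 → r_n = 43.87 kips.
  R_n,bearing = 1·24.68 + 4·43.87 = 200.2 kips → 0.75 × 200.2 = 150 kips.
Bolt shear governs: 89.5 kips.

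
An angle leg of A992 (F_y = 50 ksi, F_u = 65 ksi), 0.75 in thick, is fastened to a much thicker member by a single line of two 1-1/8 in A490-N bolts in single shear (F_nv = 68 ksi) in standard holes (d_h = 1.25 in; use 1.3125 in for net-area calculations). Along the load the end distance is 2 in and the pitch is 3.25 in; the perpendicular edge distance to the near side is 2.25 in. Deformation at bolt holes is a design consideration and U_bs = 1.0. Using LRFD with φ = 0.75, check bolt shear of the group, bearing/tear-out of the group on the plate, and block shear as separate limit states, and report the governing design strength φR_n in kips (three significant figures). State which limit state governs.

Bolt shear: A_b = π·1.125²/4 = 0.994 in²; R_n = 68 × 0.994 × 2 × 1 = 135.2 kips → 0.75 × 135.2 = 101 kips.
Bearing: edge l_c = 1.375, r_n = 80.44 kips; interior l_c = 2, r_n = 117 kips; R_n = 80.44 + 1·117 = 197.4 kips → 148 kips.
Block shear: A_gv = 3.938, A_nv = 2.461, A_nt = 1.195 in²; R_n = min(0.6F_uA_nv, 0.6F_yA_gv) + U_bs·F_u·A_nt = 173.7 kips → 130 kips.
Bolt shear governs: 101 kips.

101 kips (bolt shear governs)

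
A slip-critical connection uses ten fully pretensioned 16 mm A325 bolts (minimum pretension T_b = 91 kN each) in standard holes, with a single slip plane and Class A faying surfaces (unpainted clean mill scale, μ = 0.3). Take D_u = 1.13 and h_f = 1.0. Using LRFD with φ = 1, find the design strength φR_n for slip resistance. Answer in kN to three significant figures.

308 kN

R_n = μ · D_u · h_f · T_b · n_s · n_b = 0.3 × 1.13 × 1.0 × 91 × 1 × 10 = 308.5 kN.
Design strength φR_n = 1 × 308.5 = 308 kN.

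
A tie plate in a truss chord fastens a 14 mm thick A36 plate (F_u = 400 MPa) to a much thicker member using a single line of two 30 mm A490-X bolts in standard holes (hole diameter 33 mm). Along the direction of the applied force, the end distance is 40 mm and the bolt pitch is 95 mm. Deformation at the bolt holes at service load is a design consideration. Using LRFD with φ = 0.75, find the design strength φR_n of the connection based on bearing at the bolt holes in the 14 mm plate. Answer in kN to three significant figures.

421 kN

Per bolt r_n = 1.2 l_c t F_u ≤ 2.4 d t F_u; upper limit = 2.4 × 30 × 14 × 400 / 1000 = 403.2 kN.
Edge bolt: l_c = 40 − 33/2 = 23.5 mm → 1.2 × 23.5 × 14 × 400 / 1000 = 157.9 → r_n = 157.9 kN.
Interior bolts: l_c = 95 − 33 = 62 mm → 1.2 × 62 × 14 × 400 / 1000 = 416.6 → r_n = 403.2 kN.
R_n = 1 × 157.9 + 1 × 403.2 = 561.1 kN.
Design strength φR_n = 0.75 × 561.1 = 421 kN.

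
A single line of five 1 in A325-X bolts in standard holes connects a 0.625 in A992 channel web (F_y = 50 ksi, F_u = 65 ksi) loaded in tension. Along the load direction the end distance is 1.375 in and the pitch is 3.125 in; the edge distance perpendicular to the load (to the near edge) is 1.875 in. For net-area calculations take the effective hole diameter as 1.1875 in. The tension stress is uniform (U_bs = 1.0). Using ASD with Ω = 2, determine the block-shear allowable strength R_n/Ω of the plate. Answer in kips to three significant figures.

Shear plane L_v = 1.375 + 4·3.125 = 13.88 in; A_gv = 13.88 × 0.625 = 8.672 in².
A_nv = (13.88 − 4.5·1.1875) × 0.625 = 5.332 in².
A_nt = (1.875 − 0.5·1.1875) × 0.625 = 0.8008 in².
0.6 F_u A_nv = 207.9 kips; 0.6 F_y A_gv = 260.2 kips → shear rupture governs the shear term.
R_n = 207.9 + 1.0 × 65 × 0.8008 = 260 kips.
Allowable strength R_n/Ω = 260 / 2 = 130 kips.

130 kips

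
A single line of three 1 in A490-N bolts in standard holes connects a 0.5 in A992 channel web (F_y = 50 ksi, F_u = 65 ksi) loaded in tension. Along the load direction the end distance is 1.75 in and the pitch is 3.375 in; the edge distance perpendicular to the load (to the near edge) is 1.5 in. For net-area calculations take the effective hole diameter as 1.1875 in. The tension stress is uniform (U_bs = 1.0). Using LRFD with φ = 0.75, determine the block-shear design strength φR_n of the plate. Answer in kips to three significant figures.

Shear plane L_v = 1.75 + 2·3.375 = 8.5 in; A_gv = 8.5 × 0.5 = 4.25 in².
A_nv = (8.5 − 2.5·1.1875) × 0.5 = 2.766 in².
A_nt = (1.5 − 0.5·1.1875) × 0.5 = 0.4531 in².
0.6 F_u A_nv = 107.9 kips; 0.6 F_y A_gv = 127.5 kips → shear rupture governs the shear term.
R_n = 107.9 + 1.0 × 65 × 0.4531 = 137.3 kips.
Design strength φR_n = 0.75 × 137.3 = 103 kips.

103 kips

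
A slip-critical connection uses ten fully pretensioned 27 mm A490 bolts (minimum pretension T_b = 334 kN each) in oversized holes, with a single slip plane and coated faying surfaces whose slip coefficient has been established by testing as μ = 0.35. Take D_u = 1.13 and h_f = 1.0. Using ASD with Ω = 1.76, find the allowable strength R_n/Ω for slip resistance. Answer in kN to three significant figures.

R_n = μ · D_u · h_f · T_b · n_s · n_b = 0.35 × 1.13 × 1.0 × 334 × 1 × 10 = 1321 kN.
Allowable strength R_n/Ω = 1321 / 1.76 = 751 kN.

751 kN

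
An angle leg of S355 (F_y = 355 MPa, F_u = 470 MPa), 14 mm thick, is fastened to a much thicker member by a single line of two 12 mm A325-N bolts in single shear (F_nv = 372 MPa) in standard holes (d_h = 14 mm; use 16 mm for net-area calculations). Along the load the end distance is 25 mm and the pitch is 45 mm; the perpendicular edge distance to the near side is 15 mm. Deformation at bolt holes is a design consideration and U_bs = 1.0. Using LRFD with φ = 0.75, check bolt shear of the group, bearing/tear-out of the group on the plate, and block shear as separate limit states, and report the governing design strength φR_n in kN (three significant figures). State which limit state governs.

63.1 kN (bolt shear governs)

Bolt shear: A_b = π·12²/4 = 113.1 mm²; R_n = 372 × 113.1 × 2 × 1 / 1000 = 84.14 kN → 0.75 × 84.14 = 63.1 kN.
Bearing: edge l_c = 18, r_n = 142.1 kN; interior l_c = 31, r_n = 189.5 kN; R_n = 142.1 + 1·189.5 = 331.6 kN → 249 kN.
Block shear: A_gv = 980, A_nv = 644, A_nt = 98 mm²; R_n = min(0.6F_uA_nv, 0.6F_yA_gv) + U_bs·F_u·A_nt = 227.7 kN → 171 kN.
Bolt shear governs: 63.1 kN.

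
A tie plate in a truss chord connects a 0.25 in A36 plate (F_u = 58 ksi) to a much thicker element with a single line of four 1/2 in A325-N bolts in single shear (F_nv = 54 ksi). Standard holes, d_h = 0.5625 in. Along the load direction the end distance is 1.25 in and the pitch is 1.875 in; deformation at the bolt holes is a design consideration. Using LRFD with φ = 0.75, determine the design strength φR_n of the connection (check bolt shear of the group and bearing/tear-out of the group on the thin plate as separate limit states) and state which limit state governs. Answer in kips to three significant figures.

31.8 kips (bolt shear governs)

Bolt shear: A_b = π·0.5²/4 = 0.1963 in²; R_n = 54 × 0.1963 × 4 × 1 = 42.41 kips → 0.75 × 42.41 = 31.8 kips.
Bearing (1.2 l_c t F_u ≤ 2.4 d t F_u): upper limit = 2.4·0.5·0.25·58 = 17.4 kips.
  Edge l_c = 1.25 − 0.5625/2 = 0.9688 → r_n = 16.86 kips; interior l_c = 1.875 − 0.5625 = 1.312 → r_n = 17.4 kips.
  R_n,bearing = 1·16.86 + 3·17.4 = 69.06 kips → 0.75 × 69.06 = 51.8 kips.
Bolt shear governs: 31.8 kips.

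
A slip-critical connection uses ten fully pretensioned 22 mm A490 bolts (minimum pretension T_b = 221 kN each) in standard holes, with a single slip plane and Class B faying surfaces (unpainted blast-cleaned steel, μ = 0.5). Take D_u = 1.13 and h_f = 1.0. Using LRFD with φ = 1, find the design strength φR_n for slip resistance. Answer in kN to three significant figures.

R_n = μ · D_u · h_f · T_b · n_s · n_b = 0.5 × 1.13 × 1.0 × 221 × 1 × 10 = 1249 kN.
Design strength φR_n = 1 × 1249 = 1250 kN.

1250 kN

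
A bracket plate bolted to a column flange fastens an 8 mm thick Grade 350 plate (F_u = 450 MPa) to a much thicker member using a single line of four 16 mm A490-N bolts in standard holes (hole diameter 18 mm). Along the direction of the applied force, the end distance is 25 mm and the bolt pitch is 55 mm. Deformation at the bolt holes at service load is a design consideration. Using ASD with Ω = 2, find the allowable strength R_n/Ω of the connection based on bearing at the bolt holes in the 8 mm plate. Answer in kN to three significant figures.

Per bolt r_n = 1.2 l_c t F_u ≤ 2.4 d t F_u; upper limit = 2.4 × 16 × 8 × 450 / 1000 = 138.2 kN.
Edge bolt: l_c = 25 − 18/2 = 16 mm → 1.2 × 16 × 8 × 450 / 1000 = 69.12 → r_n = 69.12 kN.
Interior bolts: l_c = 55 − 18 = 37 mm → 1.2 × 37 × 8 × 450 / 1000 = 159.8 → r_n = 138.2 kN.
R_n = 1 × 69.12 + 3 × 138.2 = 483.8 kN.
Allowable strength R_n/Ω = 483.8 / 2 = 242 kN.

242 kN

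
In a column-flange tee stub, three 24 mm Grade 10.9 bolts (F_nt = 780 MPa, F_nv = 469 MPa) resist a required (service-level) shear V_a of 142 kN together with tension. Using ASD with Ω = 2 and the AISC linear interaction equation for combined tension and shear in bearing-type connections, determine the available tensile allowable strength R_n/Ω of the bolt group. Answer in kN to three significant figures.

452 kN

A_b = π·24²/4 = 452.4 mm²; f_rv = 142 × 1000 / (3 × 452.4) = 104.6 MPa.
F'_nt = 1.3 F_nt − (Ω F_nt / F_nv) f_rv = 1.3·780 − (2·780/469)·104.6 = 666 MPa, capped at F_nt → F'_nt = 666 MPa.
R_n = F'_nt · A_b · n = 666 × 452.4 × 3 / 1000 = 903.8 kN.
Allowable strength R_n/Ω = 903.8 / 2 = 452 kN.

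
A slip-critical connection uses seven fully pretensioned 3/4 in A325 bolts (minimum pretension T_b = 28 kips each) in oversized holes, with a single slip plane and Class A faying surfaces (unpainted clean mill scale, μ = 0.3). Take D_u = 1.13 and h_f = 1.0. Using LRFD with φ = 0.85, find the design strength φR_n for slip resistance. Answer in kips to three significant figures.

56.5 kips

R_n = μ · D_u · h_f · T_b · n_s · n_b = 0.3 × 1.13 × 1.0 × 28 × 1 × 7 = 66.44 kips.
Design strength φR_n = 0.85 × 66.44 = 56.5 kips.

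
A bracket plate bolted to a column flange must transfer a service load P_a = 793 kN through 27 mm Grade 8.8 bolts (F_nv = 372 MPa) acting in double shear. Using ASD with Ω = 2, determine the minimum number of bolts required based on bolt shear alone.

A_b = π·27²/4 = 572.6 mm².
Per-bolt allowable strength R_n/Ω = 372 × 572.6 × 2 / 1000 / 2 = 213 kN.
n ≥ 793 / 213 = 3.723 → use 4 bolts.

4 bolts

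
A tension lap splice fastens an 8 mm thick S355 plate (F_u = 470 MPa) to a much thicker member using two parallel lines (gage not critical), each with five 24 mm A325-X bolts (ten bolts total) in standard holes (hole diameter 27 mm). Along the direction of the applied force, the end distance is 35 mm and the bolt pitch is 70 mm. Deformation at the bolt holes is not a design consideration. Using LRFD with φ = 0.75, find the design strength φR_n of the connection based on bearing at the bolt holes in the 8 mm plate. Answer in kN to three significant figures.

Per bolt r_n = 1.5 l_c t F_u ≤ 3.0 d t F_u; upper limit = 3.0 × 24 × 8 × 470 / 1000 = 270.7 kN.
Edge bolt: l_c = 35 − 27/2 = 21.5 mm → 1.5 × 21.5 × 8 × 470 / 1000 = 121.3 → r_n = 121.3 kN.
Interior bolts: l_c = 70 − 27 = 43 mm → 1.5 × 43 × 8 × 470 / 1000 = 242.5 → r_n = 242.5 kN.
R_n = 2 × 121.3 + 8 × 242.5 = 2183 kN.
Design strength φR_n = 0.75 × 2183 = 1640 kN.

1640 kN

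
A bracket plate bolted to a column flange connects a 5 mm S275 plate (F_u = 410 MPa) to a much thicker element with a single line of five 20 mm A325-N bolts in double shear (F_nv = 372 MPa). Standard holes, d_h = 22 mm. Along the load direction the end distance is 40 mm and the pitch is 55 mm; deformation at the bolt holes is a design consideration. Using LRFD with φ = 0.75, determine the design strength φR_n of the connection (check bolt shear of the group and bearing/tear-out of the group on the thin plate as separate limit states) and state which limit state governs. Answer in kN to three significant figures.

297 kN (bearing governs)

Bolt shear: A_b = π·20²/4 = 314.2 mm²; R_n = 372 × 314.2 × 5 × 2 / 1000 = 1169 kN → 0.75 × 1169 = 877 kN.
Bearing (1.2 l_c t F_u ≤ 2.4 d t F_u): upper limit = 2.4·20·5·410 / 1000 = 98.4 kN.
  Edge l_c = 40 − 22/2 = 29 → r_n = 71.34 kN; interior l_c = 55 − 22 = 33 → r_n = 81.18 kN.
  R_n,bearing = 1·71.34 + 4·81.18 = 396.1 kN → 0.75 × 396.1 = 297 kN.
Bearing governs: 297 kN.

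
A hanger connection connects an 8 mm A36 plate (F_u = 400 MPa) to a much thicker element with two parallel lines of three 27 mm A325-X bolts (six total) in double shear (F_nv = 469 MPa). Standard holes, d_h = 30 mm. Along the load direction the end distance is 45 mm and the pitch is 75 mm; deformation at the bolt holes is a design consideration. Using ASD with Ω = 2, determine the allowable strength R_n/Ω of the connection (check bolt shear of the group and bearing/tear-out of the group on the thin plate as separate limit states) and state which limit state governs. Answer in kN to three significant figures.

461 kN (bearing governs)

Bolt shear: A_b = π·27²/4 = 572.6 mm²; R_n = 469 × 572.6 × 6 × 2 / 1000 = 3222 kN → 3222 / 2 = 1610 kN.
Bearing (1.2 l_c t F_u ≤ 2.4 d t F_u): upper limit = 2.4·27·8·400 / 1000 = 207.4 kN.
  Edge l_c = 45 − 30/2 = 30 → r_n = 115.2 kN; interior l_c = 75 − 30 = 45 → r_n = 172.8 kN.
  R_n,bearing = 2·115.2 + 4·172.8 = 921.6 kN → 921.6 / 2 = 461 kN.
Bearing governs: 461 kN.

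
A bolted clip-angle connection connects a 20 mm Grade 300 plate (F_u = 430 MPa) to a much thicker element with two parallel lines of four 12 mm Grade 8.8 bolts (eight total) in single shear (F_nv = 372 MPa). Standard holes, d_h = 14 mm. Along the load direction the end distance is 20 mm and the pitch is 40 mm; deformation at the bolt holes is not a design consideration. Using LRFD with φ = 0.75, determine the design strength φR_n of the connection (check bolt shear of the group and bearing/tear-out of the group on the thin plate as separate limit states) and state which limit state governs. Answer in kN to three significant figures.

252 kN (bolt shear governs)

Bolt shear: A_b = π·12²/4 = 113.1 mm²; R_n = 372 × 113.1 × 8 × 1 / 1000 = 336.6 kN → 0.75 × 336.6 = 252 kN.
Bearing (1.5 l_c t F_u ≤ 3.0 d t F_u): upper limit = 3.0·12·20·430 / 1000 = 309.6 kN.
  Edge l_c = 20 − 14/2 = 13 → r_n = 167.7 kN; interior l_c = 40 − 14 = 26 → r_n = 309.6 kN.
  R_n,bearing = 2·167.7 + 6·309.6 = 2193 kN → 0.75 × 2193 = 1640 kN.
Bolt shear governs: 252 kN.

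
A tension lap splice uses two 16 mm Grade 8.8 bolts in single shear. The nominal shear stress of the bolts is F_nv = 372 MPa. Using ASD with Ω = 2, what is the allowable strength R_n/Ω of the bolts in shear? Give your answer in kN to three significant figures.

A_b = π × 16² / 4 = 201.1 mm².
R_n = F_nv · A_b · n · n_s = 372 × 201.1 × 2 × 1 / 1000 = 149.6 kN.
Allowable strength R_n/Ω = 149.6 / 2 = 74.8 kN.

74.8 kN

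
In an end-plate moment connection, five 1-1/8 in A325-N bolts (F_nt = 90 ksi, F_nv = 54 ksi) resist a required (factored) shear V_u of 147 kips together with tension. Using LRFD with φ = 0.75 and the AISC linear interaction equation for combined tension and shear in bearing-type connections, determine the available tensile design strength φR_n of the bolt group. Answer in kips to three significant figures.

191 kips

A_b = π·1.125²/4 = 0.994 in²; f_rv = 147 / (5 × 0.994) = 29.58 ksi.
F'_nt = 1.3 F_nt − (F_nt / φF_nv) f_rv = 1.3·90 − (90/(0.75·54))·29.58 = 51.27 ksi, capped at F_nt → F'_nt = 51.27 ksi.
R_n = F'_nt · A_b · n = 51.27 × 0.994 × 5 = 254.8 kips.
Design strength φR_n = 0.75 × 254.8 = 191 kips.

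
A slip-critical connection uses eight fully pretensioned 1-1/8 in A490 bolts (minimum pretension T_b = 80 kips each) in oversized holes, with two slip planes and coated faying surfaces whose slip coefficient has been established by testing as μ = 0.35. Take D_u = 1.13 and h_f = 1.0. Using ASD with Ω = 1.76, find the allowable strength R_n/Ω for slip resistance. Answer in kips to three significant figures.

R_n = μ · D_u · h_f · T_b · n_s · n_b = 0.35 × 1.13 × 1.0 × 80 × 2 × 8 = 506.2 kips.
Allowable strength R_n/Ω = 506.2 / 1.76 = 288 kips.

288 kips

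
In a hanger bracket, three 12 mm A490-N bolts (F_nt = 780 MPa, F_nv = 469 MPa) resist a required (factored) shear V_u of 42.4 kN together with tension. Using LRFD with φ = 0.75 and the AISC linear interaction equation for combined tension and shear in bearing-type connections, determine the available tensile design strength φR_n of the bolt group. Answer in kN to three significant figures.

A_b = π·12²/4 = 113.1 mm²; f_rv = 42.4 × 1000 / (3 × 113.1) = 125 MPa.
F'_nt = 1.3 F_nt − (F_nt / φF_nv) f_rv = 1.3·780 − (780/(0.75·469))·125 = 736.9 MPa, capped at F_nt → F'_nt = 736.9 MPa.
R_n = F'_nt · A_b · n = 736.9 × 113.1 × 3 / 1000 = 250 kN.
Design strength φR_n = 0.75 × 250 = 188 kN.

188 kN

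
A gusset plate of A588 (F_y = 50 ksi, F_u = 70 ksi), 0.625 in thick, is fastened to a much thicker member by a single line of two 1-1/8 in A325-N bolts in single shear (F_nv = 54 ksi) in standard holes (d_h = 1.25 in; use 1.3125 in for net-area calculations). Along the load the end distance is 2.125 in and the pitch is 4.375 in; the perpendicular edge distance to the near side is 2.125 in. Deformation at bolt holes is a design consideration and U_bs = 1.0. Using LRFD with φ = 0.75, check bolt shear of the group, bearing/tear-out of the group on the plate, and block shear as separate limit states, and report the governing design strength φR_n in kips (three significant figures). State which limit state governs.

80.5 kips (bolt shear governs)

Bolt shear: A_b = π·1.125²/4 = 0.994 in²; R_n = 54 × 0.994 × 2 × 1 = 107.4 kips → 0.75 × 107.4 = 80.5 kips.
Bearing: edge l_c = 1.5, r_n = 78.75 kips; interior l_c = 3.125, r_n = 118.1 kips; R_n = 78.75 + 1·118.1 = 196.9 kips → 148 kips.
Block shear: A_gv = 4.062, A_nv = 2.832, A_nt = 0.918 in²; R_n = min(0.6F_uA_nv, 0.6F_yA_gv) + U_bs·F_u·A_nt = 183.2 kips → 137 kips.
Bolt shear governs: 80.5 kips.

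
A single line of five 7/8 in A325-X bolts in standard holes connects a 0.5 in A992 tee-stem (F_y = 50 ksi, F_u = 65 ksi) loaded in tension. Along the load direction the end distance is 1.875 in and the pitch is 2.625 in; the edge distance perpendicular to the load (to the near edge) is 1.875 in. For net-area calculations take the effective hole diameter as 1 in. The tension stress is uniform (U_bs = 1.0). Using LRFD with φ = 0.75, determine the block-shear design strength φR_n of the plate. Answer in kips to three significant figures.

Shear plane L_v = 1.875 + 4·2.625 = 12.38 in; A_gv = 12.38 × 0.5 = 6.188 in².
A_nv = (12.38 − 4.5·1) × 0.5 = 3.938 in².
A_nt = (1.875 − 0.5·1) × 0.5 = 0.6875 in².
0.6 F_u A_nv = 153.6 kips; 0.6 F_y A_gv = 185.6 kips → shear rupture governs the shear term.
R_n = 153.6 + 1.0 × 65 × 0.6875 = 198.2 kips.
Design strength φR_n = 0.75 × 198.2 = 149 kips.

149 kips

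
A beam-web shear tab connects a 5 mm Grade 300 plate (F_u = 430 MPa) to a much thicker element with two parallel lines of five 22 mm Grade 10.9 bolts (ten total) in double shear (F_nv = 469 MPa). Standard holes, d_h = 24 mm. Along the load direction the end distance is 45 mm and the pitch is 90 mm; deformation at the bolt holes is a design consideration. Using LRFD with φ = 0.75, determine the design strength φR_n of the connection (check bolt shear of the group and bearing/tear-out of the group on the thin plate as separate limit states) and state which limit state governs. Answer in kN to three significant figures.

809 kN (bearing governs)

Bolt shear: A_b = π·22²/4 = 380.1 mm²; R_n = 469 × 380.1 × 10 × 2 / 1000 = 3566 kN → 0.75 × 3566 = 2670 kN.
Bearing (1.2 l_c t F_u ≤ 2.4 d t F_u): upper limit = 2.4·22·5·430 / 1000 = 113.5 kN.
  Edge l_c = 45 − 24/2 = 33 → r_n = 85.14 kN; interior l_c = 90 − 24 = 66 → r_n = 113.5 kN.
  R_n,bearing = 2·85.14 + 8·113.5 = 1078 kN → 0.75 × 1078 = 809 kN.
Bearing governs: 809 kN.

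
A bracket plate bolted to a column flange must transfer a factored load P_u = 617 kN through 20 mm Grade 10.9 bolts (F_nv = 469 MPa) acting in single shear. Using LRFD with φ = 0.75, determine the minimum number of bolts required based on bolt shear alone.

A_b = π·20²/4 = 314.2 mm².
Per-bolt design strength φR_n = 0.75 × 469 × 314.2 × 1 / 1000 = 110.5 kN.
n ≥ 617 / 110.5 = 5.583 → use 6 bolts.

6 bolts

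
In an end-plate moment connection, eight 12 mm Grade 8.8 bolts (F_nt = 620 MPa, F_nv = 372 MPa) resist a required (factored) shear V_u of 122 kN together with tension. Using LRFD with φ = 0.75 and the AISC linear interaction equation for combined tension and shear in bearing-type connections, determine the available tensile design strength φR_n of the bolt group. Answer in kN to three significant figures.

344 kN

A_b = π·12²/4 = 113.1 mm²; f_rv = 122 × 1000 / (8 × 113.1) = 134.8 MPa.
F'_nt = 1.3 F_nt − (F_nt / φF_nv) f_rv = 1.3·620 − (620/(0.75·372))·134.8 = 506.4 MPa, capped at F_nt → F'_nt = 506.4 MPa.
R_n = F'_nt · A_b · n = 506.4 × 113.1 × 8 / 1000 = 458.1 kN.
Design strength φR_n = 0.75 × 458.1 = 344 kN.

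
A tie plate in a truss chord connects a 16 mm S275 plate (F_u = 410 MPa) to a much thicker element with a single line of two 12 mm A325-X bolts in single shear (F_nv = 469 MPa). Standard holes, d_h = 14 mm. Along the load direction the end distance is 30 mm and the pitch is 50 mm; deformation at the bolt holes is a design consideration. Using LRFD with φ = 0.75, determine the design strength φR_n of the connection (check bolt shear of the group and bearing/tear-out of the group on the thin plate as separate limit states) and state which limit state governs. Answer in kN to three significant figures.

79.6 kN (bolt shear governs)

Bolt shear: A_b = π·12²/4 = 113.1 mm²; R_n = 469 × 113.1 × 2 × 1 / 1000 = 106.1 kN → 0.75 × 106.1 = 79.6 kN.
Bearing (1.2 l_c t F_u ≤ 2.4 d t F_u): upper limit = 2.4·12·16·410 / 1000 = 188.9 kN.
  Edge l_c = 30 − 14/2 = 23 → r_n = 181.1 kN; interior l_c = 50 − 14 = 36 → r_n = 188.9 kN.
  R_n,bearing = 1·181.1 + 1·188.9 = 370 kN → 0.75 × 370 = 277 kN.
Bolt shear governs: 79.6 kN.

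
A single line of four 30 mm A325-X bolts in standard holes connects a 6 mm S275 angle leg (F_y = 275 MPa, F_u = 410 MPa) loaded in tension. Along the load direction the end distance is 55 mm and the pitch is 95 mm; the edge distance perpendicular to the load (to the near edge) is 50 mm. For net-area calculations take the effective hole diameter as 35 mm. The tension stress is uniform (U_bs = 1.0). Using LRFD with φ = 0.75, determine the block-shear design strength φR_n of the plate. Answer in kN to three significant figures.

Shear plane L_v = 55 + 3·95 = 340 mm; A_gv = 340 × 6 = 2040 mm².
A_nv = (340 − 3.5·35) × 6 = 1305 mm².
A_nt = (50 − 0.5·35) × 6 = 195 mm².
0.6 F_u A_nv = 321 kN; 0.6 F_y A_gv = 336.6 kN → shear rupture governs the shear term.
R_n = 321 + 1.0 × 410 × 195 / 1000 = 401 kN.
Design strength φR_n = 0.75 × 401 = 301 kN.

301 kN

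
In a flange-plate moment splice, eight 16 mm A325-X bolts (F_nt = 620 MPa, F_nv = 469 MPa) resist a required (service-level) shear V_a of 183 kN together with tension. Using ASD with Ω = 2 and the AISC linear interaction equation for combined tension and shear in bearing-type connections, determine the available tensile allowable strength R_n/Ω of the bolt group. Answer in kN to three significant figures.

A_b = π·16²/4 = 201.1 mm²; f_rv = 183 × 1000 / (8 × 201.1) = 113.8 MPa.
F'_nt = 1.3 F_nt − (Ω F_nt / F_nv) f_rv = 1.3·620 − (2·620/469)·113.8 = 505.2 MPa, capped at F_nt → F'_nt = 505.2 MPa.
R_n = F'_nt · A_b · n = 505.2 × 201.1 × 8 / 1000 = 812.6 kN.
Allowable strength R_n/Ω = 812.6 / 2 = 406 kN.

406 kN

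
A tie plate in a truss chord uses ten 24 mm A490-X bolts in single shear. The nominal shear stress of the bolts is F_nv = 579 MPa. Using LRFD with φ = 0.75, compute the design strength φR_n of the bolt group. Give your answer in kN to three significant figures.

1960 kN

A_b = π × 24² / 4 = 452.4 mm².
R_n = F_nv · A_b · n · n_s = 579 × 452.4 × 10 × 1 / 1000 = 2619 kN.
Design strength φR_n = 0.75 × 2619 = 1960 kN.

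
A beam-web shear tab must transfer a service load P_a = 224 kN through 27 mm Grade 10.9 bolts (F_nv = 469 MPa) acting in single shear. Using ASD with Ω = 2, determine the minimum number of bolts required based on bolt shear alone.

2 bolts

A_b = π·27²/4 = 572.6 mm².
Per-bolt allowable strength R_n/Ω = 469 × 572.6 × 1 / 1000 / 2 = 134.3 kN.
n ≥ 224 / 134.3 = 1.668 → use 2 bolts.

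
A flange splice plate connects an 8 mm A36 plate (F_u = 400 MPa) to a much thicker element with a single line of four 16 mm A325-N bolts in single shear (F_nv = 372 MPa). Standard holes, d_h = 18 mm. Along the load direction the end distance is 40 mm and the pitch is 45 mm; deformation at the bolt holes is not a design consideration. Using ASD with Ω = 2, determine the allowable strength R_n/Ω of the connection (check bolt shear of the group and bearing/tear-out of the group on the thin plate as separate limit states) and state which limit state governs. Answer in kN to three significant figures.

150 kN (bolt shear governs)

Bolt shear: A_b = π·16²/4 = 201.1 mm²; R_n = 372 × 201.1 × 4 × 1 / 1000 = 299.2 kN → 299.2 / 2 = 150 kN.
Bearing (1.5 l_c t F_u ≤ 3.0 d t F_u): upper limit = 3.0·16·8·400 / 1000 = 153.6 kN.
  Edge l_c = 40 − 18/2 = 31 → r_n = 148.8 kN; interior l_c = 45 − 18 = 27 → r_n = 129.6 kN.
  R_n,bearing = 1·148.8 + 3·129.6 = 537.6 kN → 537.6 / 2 = 269 kN.
Bolt shear governs: 150 kN.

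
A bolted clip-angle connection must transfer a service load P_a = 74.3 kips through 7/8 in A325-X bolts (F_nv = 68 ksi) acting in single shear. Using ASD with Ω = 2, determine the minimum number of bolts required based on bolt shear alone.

4 bolts

A_b = π·0.875²/4 = 0.6013 in².
Per-bolt allowable strength R_n/Ω = 68 × 0.6013 × 1 / 2 = 20.44 kips.
n ≥ 74.3 / 20.44 = 3.634 → use 4 bolts.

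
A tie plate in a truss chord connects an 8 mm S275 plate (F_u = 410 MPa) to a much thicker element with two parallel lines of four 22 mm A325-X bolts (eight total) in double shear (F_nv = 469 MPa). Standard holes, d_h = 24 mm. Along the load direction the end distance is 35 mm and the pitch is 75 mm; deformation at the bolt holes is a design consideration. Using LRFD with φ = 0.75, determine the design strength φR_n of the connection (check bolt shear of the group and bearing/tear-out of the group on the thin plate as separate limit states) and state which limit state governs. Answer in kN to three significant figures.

Bolt shear: A_b = π·22²/4 = 380.1 mm²; R_n = 469 × 380.1 × 8 × 2 / 1000 = 2853 kN → 0.75 × 2853 = 2140 kN.
Bearing (1.2 l_c t F_u ≤ 2.4 d t F_u): upper limit = 2.4·22·8·410 / 1000 = 173.2 kN.
  Edge l_c = 35 − 24/2 = 23 → r_n = 90.53 kN; interior l_c = 75 − 24 = 51 → r_n = 173.2 kN.
  R_n,bearing = 2·90.53 + 6·173.2 = 1220 kN → 0.75 × 1220 = 915 kN.
Bearing governs: 915 kN.

915 kN (bearing governs)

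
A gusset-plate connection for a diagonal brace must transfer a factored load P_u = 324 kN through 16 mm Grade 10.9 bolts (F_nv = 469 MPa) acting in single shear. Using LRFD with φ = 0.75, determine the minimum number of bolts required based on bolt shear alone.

5 bolts

A_b = π·16²/4 = 201.1 mm².
Per-bolt design strength φR_n = 0.75 × 469 × 201.1 × 1 / 1000 = 70.72 kN.
n ≥ 324 / 70.72 = 4.581 → use 5 bolts.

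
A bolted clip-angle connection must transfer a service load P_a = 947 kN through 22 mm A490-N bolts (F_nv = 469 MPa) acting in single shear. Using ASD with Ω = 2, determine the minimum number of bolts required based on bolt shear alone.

11 bolts

A_b = π·22²/4 = 380.1 mm².
Per-bolt allowable strength R_n/Ω = 469 × 380.1 × 1 / 1000 / 2 = 89.14 kN.
n ≥ 947 / 89.14 = 10.62 → use 11 bolts.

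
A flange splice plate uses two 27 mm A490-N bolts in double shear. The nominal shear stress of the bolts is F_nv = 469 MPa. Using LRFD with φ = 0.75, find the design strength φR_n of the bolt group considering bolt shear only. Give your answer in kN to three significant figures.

806 kN

A_b = π × 27² / 4 = 572.6 mm².
R_n = F_nv · A_b · n · n_s = 469 × 572.6 × 2 × 2 / 1000 = 1074 kN.
Design strength φR_n = 0.75 × 1074 = 806 kN.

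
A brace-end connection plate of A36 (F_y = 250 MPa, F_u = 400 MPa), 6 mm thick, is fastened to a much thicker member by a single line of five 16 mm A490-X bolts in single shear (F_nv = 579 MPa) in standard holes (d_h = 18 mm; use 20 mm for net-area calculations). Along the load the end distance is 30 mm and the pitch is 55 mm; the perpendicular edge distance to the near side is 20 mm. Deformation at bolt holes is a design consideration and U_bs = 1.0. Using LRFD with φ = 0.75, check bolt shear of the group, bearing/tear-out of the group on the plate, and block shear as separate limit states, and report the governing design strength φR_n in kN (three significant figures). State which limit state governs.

187 kN (block shear governs)

Bolt shear: A_b = π·16²/4 = 201.1 mm²; R_n = 579 × 201.1 × 5 × 1 / 1000 = 582.1 kN → 0.75 × 582.1 = 437 kN.
Bearing: edge l_c = 21, r_n = 60.48 kN; interior l_c = 37, r_n = 92.16 kN; R_n = 60.48 + 4·92.16 = 429.1 kN → 322 kN.
Block shear: A_gv = 1500, A_nv = 960, A_nt = 60 mm²; R_n = min(0.6F_uA_nv, 0.6F_yA_gv) + U_bs·F_u·A_nt = 249 kN → 187 kN.
Block shear governs: 187 kN.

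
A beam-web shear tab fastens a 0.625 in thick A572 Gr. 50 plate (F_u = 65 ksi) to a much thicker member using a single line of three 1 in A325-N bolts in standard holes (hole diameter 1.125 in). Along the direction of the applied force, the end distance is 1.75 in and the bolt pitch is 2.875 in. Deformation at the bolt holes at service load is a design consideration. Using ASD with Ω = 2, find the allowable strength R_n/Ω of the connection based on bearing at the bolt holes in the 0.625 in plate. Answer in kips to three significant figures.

Per bolt r_n = 1.2 l_c t F_u ≤ 2.4 d t F_u; upper limit = 2.4 × 1 × 0.625 × 65 = 97.5 kips.
Edge bolt: l_c = 1.75 − 1.125/2 = 1.188 in → 1.2 × 1.188 × 0.625 × 65 = 57.89 → r_n = 57.89 kips.
Interior bolts: l_c = 2.875 − 1.125 = 1.75 in → 1.2 × 1.75 × 0.625 × 65 = 85.31 → r_n = 85.31 kips.
R_n = 1 × 57.89 + 2 × 85.31 = 228.5 kips.
Allowable strength R_n/Ω = 228.5 / 2 = 114 kips.

114 kips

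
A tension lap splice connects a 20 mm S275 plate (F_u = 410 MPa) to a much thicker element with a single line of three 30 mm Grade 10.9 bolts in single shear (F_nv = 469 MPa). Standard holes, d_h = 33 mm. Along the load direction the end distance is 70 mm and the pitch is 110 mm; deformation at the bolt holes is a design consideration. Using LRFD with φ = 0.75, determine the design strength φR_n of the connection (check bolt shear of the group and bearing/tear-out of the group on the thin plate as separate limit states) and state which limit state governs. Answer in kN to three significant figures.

Bolt shear: A_b = π·30²/4 = 706.9 mm²; R_n = 469 × 706.9 × 3 × 1 / 1000 = 994.5 kN → 0.75 × 994.5 = 746 kN.
Bearing (1.2 l_c t F_u ≤ 2.4 d t F_u): upper limit = 2.4·30·20·410 / 1000 = 590.4 kN.
  Edge l_c = 70 − 33/2 = 53.5 → r_n = 526.4 kN; interior l_c = 110 − 33 = 77 → r_n = 590.4 kN.
  R_n,bearing = 1·526.4 + 2·590.4 = 1707 kN → 0.75 × 1707 = 1280 kN.
Bolt shear governs: 746 kN.

746 kN (bolt shear governs)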